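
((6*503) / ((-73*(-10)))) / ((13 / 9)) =13581 / 4745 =2.86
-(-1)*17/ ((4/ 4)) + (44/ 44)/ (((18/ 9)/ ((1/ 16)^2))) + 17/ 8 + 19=19521/ 512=38.13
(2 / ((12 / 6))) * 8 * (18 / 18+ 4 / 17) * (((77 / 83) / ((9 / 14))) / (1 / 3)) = 60368 / 1411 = 42.78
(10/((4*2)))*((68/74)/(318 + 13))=0.00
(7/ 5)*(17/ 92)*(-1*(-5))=119/ 92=1.29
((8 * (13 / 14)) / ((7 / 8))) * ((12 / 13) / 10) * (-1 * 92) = -17664 / 245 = -72.10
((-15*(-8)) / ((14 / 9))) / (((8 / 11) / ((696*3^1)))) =1550340 / 7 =221477.14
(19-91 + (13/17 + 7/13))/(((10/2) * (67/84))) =-1312416/74035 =-17.73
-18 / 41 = -0.44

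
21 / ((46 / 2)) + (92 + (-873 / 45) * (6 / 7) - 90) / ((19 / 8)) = -80243 / 15295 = -5.25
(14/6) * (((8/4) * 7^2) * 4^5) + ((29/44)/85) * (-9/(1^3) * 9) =2627208313/11220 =234154.04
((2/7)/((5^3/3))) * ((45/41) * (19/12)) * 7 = 171/2050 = 0.08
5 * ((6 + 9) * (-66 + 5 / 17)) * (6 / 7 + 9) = -5780475 / 119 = -48575.42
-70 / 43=-1.63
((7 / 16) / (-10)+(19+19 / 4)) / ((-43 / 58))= -31.98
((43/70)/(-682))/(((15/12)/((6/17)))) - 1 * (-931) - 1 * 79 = 864332442/1014475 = 852.00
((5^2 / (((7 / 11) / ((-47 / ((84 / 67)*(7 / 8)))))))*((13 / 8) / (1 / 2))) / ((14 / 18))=-33773025 / 4802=-7033.12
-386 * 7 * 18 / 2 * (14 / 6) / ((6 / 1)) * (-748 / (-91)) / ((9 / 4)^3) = -64675072 / 9477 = -6824.42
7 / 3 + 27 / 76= 613 / 228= 2.69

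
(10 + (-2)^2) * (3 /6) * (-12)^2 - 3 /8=8061 /8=1007.62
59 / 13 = 4.54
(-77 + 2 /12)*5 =-2305 /6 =-384.17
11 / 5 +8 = 51 / 5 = 10.20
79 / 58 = 1.36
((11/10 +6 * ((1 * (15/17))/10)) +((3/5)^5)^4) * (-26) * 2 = -137370330852566734/1621246337890625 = -84.73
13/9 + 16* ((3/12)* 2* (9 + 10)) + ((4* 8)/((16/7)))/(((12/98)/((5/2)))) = 7907/18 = 439.28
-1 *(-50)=50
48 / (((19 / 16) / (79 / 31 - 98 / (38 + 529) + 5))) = 298.13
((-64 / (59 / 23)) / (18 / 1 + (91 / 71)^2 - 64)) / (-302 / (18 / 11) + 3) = -3710176 / 1197603535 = -0.00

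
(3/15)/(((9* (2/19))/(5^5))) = 11875/18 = 659.72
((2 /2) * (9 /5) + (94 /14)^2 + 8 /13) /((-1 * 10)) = -4.75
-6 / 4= -3 / 2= -1.50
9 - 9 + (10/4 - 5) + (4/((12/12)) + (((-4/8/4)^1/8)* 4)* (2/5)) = 59/40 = 1.48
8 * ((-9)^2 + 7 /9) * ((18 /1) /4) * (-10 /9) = -29440 /9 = -3271.11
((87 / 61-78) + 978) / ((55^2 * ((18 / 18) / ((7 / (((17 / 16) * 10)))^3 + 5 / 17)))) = 19588623867 / 113321415625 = 0.17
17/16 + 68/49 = 1921/784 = 2.45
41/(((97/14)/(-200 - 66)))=-152684/97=-1574.06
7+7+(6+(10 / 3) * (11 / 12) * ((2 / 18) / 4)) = 13015 / 648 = 20.08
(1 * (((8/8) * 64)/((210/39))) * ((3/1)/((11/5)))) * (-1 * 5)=-6240/77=-81.04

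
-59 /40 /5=-0.30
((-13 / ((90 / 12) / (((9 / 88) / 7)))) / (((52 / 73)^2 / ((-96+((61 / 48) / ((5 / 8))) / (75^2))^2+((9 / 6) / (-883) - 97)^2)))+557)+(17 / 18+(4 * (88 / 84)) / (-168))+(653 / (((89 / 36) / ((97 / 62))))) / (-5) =-10400157390311369766247888969 / 22892410032060318750000000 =-454.31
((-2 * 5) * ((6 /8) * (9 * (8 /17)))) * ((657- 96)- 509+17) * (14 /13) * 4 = -2086560 /221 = -9441.45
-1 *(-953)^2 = -908209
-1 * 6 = -6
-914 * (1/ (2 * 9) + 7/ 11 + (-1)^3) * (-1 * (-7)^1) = 195139/ 99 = 1971.10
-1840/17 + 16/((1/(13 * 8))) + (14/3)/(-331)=26262626/16881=1555.75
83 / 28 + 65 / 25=779 / 140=5.56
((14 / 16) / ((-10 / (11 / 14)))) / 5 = -11 / 800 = -0.01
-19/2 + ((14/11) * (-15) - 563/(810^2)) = -206349643/7217100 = -28.59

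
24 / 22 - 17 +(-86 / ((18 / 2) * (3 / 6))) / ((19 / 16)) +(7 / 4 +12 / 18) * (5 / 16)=-31.25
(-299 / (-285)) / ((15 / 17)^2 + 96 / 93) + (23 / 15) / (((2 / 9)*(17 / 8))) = 300758833 / 78600435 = 3.83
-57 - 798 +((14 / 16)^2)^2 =-3499679 / 4096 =-854.41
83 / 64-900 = -57517 / 64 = -898.70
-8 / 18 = -4 / 9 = -0.44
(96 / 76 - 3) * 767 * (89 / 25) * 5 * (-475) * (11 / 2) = 123897345 / 2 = 61948672.50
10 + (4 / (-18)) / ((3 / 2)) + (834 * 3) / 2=1260.85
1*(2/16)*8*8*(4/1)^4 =2048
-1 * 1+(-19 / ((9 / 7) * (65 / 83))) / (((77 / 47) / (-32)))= 2365373 / 6435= 367.58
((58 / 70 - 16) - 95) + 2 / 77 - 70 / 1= -9908 / 55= -180.15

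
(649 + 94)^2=552049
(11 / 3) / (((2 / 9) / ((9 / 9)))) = 33 / 2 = 16.50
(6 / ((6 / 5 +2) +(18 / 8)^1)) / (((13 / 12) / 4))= 5760 / 1417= 4.06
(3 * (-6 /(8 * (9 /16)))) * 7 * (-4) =112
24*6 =144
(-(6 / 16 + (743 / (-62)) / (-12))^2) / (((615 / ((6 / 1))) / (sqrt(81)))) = -261121 / 1576040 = -0.17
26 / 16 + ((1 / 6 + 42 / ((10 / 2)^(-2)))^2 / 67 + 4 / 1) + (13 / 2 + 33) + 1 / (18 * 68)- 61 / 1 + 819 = 176968897 / 10251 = 17263.57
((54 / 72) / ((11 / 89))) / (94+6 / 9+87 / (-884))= 177021 / 2758745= 0.06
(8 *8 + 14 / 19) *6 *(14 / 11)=103320 / 209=494.35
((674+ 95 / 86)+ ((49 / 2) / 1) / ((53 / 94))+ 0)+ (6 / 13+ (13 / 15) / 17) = 10864982317 / 15109770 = 719.07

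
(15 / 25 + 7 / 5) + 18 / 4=13 / 2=6.50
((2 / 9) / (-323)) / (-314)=1 / 456399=0.00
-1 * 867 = -867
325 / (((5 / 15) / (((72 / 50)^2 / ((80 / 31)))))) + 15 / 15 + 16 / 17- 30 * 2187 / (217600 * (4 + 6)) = 785.34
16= 16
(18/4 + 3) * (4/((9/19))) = 190/3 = 63.33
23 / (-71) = -23 / 71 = -0.32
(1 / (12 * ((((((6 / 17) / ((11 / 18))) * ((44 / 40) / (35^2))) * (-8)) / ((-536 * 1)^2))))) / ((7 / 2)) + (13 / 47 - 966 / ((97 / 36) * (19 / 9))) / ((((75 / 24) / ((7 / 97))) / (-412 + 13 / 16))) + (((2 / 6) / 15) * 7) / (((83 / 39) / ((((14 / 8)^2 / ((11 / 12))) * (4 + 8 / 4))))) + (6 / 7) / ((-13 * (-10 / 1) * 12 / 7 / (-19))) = -1330518716670984855199 / 807781822719300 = -1647126.34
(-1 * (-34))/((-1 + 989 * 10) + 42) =34/9931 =0.00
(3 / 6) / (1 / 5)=5 / 2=2.50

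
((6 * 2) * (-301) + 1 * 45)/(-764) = 3567/764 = 4.67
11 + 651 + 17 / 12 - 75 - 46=6509 / 12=542.42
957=957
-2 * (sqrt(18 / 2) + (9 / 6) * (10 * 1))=-36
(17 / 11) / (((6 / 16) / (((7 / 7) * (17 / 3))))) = 2312 / 99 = 23.35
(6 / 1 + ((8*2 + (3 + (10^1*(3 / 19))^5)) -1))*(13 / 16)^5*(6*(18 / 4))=104918683469067 / 324547248128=323.28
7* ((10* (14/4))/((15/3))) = 49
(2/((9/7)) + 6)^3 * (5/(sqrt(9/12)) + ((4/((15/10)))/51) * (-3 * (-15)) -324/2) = -50198144/729 + 3144320 * sqrt(3)/2187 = -66368.68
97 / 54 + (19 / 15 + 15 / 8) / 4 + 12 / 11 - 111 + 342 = 234.67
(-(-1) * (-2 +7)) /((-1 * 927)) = -5 /927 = -0.01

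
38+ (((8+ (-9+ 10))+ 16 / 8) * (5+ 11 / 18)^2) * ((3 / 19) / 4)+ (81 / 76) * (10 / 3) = 453275 / 8208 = 55.22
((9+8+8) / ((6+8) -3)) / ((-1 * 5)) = -5 / 11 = -0.45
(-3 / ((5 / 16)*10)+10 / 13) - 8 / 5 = -582 / 325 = -1.79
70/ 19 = 3.68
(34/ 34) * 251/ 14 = 251/ 14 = 17.93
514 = 514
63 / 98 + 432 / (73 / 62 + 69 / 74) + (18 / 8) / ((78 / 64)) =22819497 / 110110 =207.24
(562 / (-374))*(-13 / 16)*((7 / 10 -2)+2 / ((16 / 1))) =-171691 / 119680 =-1.43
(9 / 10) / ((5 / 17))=153 / 50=3.06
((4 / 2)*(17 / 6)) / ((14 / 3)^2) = 51 / 196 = 0.26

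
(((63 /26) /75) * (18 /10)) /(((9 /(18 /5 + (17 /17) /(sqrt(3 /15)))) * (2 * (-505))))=-189 /8206250-21 * sqrt(5) /3282500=-0.00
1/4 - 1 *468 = -1871/4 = -467.75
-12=-12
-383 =-383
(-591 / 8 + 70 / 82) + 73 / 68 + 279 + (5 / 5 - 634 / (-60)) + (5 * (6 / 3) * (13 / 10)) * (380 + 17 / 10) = 86663065 / 16728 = 5180.72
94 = 94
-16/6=-8/3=-2.67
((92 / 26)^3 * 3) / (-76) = -73002 / 41743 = -1.75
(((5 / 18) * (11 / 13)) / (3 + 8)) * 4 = 10 / 117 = 0.09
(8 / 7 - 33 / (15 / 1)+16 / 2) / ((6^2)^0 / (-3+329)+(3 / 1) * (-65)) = -79218 / 2224915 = -0.04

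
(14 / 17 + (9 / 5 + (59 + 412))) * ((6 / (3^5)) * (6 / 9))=161032 / 20655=7.80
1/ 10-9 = -89/ 10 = -8.90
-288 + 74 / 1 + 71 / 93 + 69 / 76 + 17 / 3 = -1460687 / 7068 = -206.66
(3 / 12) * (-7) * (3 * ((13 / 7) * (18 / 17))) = -351 / 34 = -10.32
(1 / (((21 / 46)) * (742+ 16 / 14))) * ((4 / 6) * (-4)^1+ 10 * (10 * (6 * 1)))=41216 / 23409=1.76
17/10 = 1.70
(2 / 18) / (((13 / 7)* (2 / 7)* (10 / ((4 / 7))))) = 7 / 585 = 0.01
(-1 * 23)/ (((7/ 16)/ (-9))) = 3312/ 7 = 473.14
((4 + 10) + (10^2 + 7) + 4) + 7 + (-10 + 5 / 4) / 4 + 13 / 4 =133.06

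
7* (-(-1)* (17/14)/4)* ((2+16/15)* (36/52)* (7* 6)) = 24633/130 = 189.48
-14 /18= -7 /9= -0.78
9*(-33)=-297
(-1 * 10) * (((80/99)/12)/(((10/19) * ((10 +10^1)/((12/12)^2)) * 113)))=-19/33561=-0.00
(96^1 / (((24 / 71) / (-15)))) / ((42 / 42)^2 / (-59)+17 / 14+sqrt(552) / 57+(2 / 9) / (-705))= -50564072585709282600 / 12523355993839849+1482160682546964000 *sqrt(138) / 12523355993839849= -2647.26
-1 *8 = -8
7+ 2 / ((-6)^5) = 27215 / 3888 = 7.00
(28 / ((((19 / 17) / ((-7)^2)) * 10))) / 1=122.76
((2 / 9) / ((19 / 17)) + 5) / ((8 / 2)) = 889 / 684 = 1.30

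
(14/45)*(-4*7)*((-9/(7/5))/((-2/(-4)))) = 112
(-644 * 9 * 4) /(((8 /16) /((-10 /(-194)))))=-231840 /97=-2390.10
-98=-98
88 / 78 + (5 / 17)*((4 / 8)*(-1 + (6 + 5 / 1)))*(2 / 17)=14666 / 11271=1.30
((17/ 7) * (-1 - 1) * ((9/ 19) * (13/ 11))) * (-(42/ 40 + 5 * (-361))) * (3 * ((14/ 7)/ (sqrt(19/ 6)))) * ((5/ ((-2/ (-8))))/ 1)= -861133572 * sqrt(114)/ 27797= -330769.17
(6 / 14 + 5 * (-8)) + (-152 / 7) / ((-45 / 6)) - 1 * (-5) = -3326 / 105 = -31.68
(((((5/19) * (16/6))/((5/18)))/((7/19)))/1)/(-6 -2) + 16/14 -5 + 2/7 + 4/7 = -27/7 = -3.86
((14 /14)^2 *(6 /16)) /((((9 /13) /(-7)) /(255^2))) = -246553.12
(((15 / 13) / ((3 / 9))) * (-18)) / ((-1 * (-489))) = -270 / 2119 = -0.13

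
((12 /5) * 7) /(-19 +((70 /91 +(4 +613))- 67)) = 1092 /34565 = 0.03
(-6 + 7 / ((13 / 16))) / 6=17 / 39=0.44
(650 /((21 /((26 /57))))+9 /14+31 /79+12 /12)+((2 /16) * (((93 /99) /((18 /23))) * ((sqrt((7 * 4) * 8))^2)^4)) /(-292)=-589392946401799 /455604534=-1293650.31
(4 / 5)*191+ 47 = 999 / 5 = 199.80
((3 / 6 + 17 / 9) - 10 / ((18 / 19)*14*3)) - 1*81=-78.86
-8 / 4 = -2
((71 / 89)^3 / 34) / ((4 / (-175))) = -62634425 / 95875784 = -0.65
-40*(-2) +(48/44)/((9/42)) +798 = 9714/11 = 883.09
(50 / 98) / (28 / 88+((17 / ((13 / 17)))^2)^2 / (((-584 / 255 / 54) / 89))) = -0.00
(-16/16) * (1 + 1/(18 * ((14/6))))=-43/42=-1.02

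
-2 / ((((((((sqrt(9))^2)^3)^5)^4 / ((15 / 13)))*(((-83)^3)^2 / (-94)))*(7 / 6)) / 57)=35720 / 1980143884243652429267459144217604194940721393568071271129896830036377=0.00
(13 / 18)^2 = 169 / 324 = 0.52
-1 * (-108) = 108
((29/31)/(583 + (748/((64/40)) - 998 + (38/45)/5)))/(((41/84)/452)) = 495482400/30123971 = 16.45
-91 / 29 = -3.14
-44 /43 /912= -11 /9804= -0.00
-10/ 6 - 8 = -29/ 3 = -9.67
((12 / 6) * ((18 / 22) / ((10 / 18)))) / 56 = 81 / 1540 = 0.05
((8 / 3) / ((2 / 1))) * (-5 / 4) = -5 / 3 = -1.67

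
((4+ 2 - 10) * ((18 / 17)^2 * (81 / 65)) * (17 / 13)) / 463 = -104976 / 6650995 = -0.02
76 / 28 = 19 / 7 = 2.71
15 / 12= 5 / 4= 1.25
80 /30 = 8 /3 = 2.67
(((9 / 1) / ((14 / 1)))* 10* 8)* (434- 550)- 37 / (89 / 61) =-3732439 / 623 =-5991.07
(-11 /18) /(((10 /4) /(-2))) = 22 /45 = 0.49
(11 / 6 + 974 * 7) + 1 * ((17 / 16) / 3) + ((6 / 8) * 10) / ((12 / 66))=109783 / 16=6861.44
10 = 10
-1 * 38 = -38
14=14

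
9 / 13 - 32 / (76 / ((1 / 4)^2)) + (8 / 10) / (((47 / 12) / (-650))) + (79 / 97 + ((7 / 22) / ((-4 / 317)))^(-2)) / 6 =-2195117435079082 / 16634218605459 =-131.96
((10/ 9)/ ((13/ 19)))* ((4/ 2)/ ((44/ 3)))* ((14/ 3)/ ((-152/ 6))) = -35/ 858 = -0.04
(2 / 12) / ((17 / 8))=4 / 51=0.08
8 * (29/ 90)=116/ 45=2.58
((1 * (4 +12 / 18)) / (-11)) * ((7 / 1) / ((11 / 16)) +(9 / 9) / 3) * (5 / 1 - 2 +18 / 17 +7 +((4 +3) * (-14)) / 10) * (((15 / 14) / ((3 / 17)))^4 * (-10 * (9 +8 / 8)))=763058.87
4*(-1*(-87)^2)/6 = -5046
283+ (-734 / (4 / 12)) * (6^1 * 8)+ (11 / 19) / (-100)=-200284711 / 1900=-105413.01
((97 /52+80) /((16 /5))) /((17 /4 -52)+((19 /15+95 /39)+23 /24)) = -319275 /537752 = -0.59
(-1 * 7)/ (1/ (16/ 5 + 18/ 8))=-763/ 20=-38.15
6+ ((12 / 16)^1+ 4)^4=515.07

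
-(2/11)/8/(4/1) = -1/176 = -0.01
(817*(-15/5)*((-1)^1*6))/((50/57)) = 419121/25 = 16764.84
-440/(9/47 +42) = -20680/1983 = -10.43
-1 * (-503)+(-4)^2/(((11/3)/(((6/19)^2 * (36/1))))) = 2059621/3971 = 518.67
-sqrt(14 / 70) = -sqrt(5) / 5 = -0.45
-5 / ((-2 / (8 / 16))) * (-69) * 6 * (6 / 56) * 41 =-127305 / 56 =-2273.30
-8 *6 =-48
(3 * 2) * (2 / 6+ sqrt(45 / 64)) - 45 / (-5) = 9 * sqrt(5) / 4+ 11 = 16.03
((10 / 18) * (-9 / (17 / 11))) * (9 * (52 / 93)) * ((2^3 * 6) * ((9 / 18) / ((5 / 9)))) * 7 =-2594592 / 527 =-4923.32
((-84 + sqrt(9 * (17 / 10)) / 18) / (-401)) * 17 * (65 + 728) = 1132404 / 401 - 13481 * sqrt(170) / 24060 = 2816.64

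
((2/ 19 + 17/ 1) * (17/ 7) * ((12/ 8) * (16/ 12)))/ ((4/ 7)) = 5525/ 38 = 145.39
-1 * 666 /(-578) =333 /289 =1.15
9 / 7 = 1.29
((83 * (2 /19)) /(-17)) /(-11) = 166 /3553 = 0.05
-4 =-4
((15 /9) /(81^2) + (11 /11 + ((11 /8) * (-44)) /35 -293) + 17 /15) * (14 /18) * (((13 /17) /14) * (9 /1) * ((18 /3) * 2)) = -61656751 /45927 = -1342.49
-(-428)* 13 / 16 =1391 / 4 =347.75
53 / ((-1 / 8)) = -424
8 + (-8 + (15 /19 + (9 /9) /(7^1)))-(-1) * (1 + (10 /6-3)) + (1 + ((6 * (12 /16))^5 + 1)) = 23593735 /12768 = 1847.88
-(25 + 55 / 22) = -55 / 2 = -27.50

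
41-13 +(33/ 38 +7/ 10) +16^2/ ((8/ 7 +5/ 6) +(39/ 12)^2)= 20005837/ 400235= 49.99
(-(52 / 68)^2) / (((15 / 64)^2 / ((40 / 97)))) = -5537792 / 1261485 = -4.39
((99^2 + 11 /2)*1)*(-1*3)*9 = -529551 /2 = -264775.50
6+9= 15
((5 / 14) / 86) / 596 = 5 / 717584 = 0.00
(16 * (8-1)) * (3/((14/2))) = 48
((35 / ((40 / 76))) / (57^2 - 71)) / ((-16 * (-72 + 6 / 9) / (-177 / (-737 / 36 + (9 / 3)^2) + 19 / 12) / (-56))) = -27151 / 1554496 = -0.02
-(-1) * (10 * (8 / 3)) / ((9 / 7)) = 560 / 27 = 20.74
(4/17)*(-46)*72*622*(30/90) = -2746752/17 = -161573.65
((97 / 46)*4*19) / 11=3686 / 253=14.57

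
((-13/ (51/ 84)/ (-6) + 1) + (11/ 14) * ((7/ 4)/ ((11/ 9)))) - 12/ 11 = 20657/ 4488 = 4.60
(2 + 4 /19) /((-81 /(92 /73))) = -1288 /37449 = -0.03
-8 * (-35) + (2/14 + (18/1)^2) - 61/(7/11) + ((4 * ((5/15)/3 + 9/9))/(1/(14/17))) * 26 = 646294/1071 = 603.45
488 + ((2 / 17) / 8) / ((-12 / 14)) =199097 / 408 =487.98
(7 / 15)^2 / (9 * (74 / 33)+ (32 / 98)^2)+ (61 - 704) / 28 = -38743063379 / 1687889700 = -22.95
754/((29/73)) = 1898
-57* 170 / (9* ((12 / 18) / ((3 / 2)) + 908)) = -4845 / 4088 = -1.19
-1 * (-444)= 444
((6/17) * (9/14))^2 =729/14161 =0.05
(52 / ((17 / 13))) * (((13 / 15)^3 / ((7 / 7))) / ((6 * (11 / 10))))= 1485172 / 378675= 3.92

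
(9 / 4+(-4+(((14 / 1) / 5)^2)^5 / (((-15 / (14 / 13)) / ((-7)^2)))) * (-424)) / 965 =336547999748428931 / 7350585937500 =45785.19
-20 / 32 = -5 / 8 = -0.62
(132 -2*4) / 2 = 62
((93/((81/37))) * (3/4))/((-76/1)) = -0.42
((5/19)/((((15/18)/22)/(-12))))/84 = -0.99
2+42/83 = 208/83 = 2.51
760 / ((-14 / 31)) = -11780 / 7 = -1682.86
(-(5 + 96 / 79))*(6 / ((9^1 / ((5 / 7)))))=-4910 / 1659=-2.96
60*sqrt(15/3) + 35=35 + 60*sqrt(5)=169.16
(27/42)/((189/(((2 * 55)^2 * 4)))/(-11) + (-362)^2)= 2395800/488374777877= 0.00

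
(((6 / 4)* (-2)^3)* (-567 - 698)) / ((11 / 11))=15180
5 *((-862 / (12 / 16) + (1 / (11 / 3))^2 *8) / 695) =-416992 / 50457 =-8.26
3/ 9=1/ 3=0.33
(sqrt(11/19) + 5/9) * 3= 5/3 + 3 * sqrt(209)/19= 3.95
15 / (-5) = -3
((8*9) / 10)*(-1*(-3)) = 108 / 5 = 21.60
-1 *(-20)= 20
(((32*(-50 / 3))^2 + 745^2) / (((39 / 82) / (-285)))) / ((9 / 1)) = -58855202750 / 1053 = -55892880.10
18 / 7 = 2.57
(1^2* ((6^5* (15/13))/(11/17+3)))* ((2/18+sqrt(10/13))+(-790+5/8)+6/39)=-1939170.50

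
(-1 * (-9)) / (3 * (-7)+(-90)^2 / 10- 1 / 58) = 522 / 45761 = 0.01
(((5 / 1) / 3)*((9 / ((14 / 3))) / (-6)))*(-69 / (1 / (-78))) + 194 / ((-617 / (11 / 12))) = -37361542 / 12957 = -2883.50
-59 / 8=-7.38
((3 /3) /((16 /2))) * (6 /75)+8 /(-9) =-791 /900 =-0.88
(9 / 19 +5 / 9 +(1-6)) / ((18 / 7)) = -4753 / 3078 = -1.54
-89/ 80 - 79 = -6409/ 80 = -80.11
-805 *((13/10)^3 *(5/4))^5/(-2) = 8240928775268611877/131072000000000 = 62873.30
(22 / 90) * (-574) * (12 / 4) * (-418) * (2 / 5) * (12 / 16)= 1319626 / 25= 52785.04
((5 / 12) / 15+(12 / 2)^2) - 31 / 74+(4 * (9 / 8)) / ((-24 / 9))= 180733 / 5328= 33.92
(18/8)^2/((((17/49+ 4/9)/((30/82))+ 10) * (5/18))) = 964467/643672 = 1.50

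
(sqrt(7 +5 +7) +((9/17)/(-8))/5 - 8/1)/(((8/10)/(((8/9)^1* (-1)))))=5449/612 - 10* sqrt(19)/9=4.06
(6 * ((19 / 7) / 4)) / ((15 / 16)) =152 / 35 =4.34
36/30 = 6/5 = 1.20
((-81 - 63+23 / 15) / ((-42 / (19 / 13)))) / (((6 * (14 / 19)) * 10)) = 771457 / 6879600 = 0.11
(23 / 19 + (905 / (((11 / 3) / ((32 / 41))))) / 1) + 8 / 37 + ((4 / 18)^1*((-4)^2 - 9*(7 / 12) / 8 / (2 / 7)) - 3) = 17724471673 / 91311264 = 194.11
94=94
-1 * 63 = -63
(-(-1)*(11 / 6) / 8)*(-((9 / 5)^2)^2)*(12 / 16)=-72171 / 40000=-1.80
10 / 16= 5 / 8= 0.62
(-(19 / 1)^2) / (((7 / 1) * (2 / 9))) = -3249 / 14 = -232.07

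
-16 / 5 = -3.20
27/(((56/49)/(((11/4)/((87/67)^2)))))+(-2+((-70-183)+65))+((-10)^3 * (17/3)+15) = -468521923/80736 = -5803.14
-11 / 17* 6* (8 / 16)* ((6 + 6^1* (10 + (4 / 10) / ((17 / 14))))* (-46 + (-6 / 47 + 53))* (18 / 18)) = -3622806 / 3995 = -906.84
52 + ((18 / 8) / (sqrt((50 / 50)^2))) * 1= 217 / 4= 54.25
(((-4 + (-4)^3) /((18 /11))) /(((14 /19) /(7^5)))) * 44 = -375353132 /9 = -41705903.56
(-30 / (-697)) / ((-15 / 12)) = -24 / 697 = -0.03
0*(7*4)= 0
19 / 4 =4.75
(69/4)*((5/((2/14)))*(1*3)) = 7245/4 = 1811.25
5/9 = 0.56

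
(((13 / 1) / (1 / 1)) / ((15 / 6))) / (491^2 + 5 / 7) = 91 / 4218930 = 0.00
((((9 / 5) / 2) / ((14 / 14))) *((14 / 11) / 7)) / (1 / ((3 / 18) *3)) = 9 / 110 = 0.08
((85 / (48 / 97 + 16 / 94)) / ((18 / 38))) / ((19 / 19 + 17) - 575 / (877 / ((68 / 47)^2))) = 14263871841005 / 879013990512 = 16.23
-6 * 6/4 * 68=-612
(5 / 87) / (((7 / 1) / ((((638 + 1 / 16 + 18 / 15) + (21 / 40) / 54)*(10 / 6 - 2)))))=-1.75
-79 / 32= -2.47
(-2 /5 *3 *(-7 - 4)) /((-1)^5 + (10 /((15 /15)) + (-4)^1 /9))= 1.54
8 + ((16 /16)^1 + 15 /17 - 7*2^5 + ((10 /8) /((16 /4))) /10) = -116463 /544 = -214.09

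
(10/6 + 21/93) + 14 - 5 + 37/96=33563/2976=11.28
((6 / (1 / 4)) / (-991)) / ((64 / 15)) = -45 / 7928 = -0.01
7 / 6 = 1.17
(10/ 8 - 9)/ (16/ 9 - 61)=279/ 2132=0.13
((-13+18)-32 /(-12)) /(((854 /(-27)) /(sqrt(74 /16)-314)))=32499 /427-207 *sqrt(74) /3416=75.59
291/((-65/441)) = -128331/65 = -1974.32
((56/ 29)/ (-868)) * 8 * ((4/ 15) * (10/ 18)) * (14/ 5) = -896/ 121365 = -0.01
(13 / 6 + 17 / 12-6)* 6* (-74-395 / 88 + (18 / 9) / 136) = 3404513 / 2992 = 1137.87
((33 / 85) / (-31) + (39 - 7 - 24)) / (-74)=-21047 / 194990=-0.11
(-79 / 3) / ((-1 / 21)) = 553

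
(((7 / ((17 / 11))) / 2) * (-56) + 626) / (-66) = -4243 / 561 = -7.56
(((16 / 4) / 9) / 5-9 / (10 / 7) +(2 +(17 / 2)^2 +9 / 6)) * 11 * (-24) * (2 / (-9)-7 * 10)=174036368 / 135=1289158.28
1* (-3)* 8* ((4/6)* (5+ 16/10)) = -528/5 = -105.60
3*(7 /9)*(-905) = -6335 /3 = -2111.67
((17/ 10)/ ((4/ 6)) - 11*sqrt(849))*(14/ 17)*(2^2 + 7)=231/ 10 - 1694*sqrt(849)/ 17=-2880.38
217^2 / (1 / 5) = 235445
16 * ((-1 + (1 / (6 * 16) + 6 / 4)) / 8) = 49 / 48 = 1.02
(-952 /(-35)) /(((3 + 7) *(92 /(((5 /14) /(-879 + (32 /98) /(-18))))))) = -1071 /89158810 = -0.00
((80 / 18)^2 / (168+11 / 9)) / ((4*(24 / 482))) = 24100 / 41121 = 0.59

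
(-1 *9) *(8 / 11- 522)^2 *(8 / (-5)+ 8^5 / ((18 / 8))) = -21545054261728 / 605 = -35611659936.74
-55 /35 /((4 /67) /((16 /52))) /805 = -737 /73255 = -0.01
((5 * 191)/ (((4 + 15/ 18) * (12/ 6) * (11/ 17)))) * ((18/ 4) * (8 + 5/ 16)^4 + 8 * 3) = 137311679228985/ 41811968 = 3284028.13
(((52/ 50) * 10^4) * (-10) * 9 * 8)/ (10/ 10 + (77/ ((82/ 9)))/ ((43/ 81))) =-442560.02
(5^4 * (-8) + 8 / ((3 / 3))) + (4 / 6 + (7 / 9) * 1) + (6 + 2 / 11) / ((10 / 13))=-2466347 / 495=-4982.52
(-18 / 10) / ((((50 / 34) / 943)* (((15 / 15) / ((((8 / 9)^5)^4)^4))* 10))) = -14162162647731139593774921117204863363615197175406523758823734506460993814528 / 1517184031447167543349351146040988551567156257285607769500890551990481413555625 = -0.01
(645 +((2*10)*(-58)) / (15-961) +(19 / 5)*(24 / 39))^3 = 7928360114982626391561 / 29061865743625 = 272809742.67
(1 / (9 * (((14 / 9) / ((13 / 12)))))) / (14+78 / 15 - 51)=-65 / 26712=-0.00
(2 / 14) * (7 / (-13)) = -1 / 13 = -0.08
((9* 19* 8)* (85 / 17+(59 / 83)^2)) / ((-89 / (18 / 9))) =-103765536 / 613121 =-169.24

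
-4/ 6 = -2/ 3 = -0.67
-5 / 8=-0.62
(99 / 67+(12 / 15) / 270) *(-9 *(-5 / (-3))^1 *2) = -133918 / 3015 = -44.42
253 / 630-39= -24317 / 630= -38.60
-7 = -7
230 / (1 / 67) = 15410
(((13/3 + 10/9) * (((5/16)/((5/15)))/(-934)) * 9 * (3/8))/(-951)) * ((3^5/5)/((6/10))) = 59535/37897984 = 0.00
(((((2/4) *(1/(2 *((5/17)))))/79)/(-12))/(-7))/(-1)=-17/132720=-0.00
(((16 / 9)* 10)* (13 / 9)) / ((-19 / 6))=-8.11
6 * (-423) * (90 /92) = -57105 /23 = -2482.83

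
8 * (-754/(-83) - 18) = -5920/83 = -71.33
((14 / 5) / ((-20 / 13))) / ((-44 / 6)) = 273 / 1100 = 0.25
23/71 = 0.32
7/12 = 0.58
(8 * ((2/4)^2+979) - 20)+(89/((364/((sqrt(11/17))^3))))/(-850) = 7814 - 979 * sqrt(187)/89416600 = 7814.00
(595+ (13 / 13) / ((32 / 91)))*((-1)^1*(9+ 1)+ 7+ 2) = -19131 / 32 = -597.84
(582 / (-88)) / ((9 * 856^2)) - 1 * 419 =-40526162785 / 96721152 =-419.00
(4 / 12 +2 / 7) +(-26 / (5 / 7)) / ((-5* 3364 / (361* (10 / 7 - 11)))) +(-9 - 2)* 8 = -83764801 / 883050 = -94.86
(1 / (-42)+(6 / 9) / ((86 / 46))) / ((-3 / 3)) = -601 / 1806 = -0.33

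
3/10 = 0.30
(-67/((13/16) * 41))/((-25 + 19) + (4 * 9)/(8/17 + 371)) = 1128280/3311529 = 0.34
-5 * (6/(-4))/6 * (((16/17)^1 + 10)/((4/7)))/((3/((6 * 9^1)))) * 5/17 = 146475/1156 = 126.71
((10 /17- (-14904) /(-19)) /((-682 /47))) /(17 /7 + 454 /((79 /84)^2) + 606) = 259923801221 /5397490197341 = 0.05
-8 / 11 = -0.73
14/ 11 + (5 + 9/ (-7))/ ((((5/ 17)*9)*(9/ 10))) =17662/ 6237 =2.83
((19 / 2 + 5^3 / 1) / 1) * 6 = 807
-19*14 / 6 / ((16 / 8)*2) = -133 / 12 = -11.08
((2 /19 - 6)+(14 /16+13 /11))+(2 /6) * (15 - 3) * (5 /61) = -357997 /101992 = -3.51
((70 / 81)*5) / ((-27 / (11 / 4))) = -1925 / 4374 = -0.44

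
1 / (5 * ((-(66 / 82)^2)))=-1681 / 5445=-0.31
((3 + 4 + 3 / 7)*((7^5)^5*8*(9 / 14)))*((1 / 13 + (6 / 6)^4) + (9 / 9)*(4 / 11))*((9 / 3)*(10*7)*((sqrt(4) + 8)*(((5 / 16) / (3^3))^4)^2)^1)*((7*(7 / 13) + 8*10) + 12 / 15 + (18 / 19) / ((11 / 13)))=44864638321535041050080871384765625 / 10490074300623567716352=4276865638489.15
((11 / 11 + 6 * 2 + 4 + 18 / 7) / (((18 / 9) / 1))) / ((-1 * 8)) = -137 / 112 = -1.22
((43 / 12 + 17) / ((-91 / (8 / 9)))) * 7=-1.41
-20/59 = -0.34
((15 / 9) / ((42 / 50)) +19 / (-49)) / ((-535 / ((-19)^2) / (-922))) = 234320768 / 235935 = 993.16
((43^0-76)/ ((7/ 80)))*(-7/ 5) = 1200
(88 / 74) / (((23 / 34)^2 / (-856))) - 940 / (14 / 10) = -2895.90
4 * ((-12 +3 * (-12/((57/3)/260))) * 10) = -383520/19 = -20185.26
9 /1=9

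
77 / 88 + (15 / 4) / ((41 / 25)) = 1037 / 328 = 3.16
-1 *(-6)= 6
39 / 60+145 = 2913 / 20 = 145.65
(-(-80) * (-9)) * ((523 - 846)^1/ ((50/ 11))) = 255816/ 5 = 51163.20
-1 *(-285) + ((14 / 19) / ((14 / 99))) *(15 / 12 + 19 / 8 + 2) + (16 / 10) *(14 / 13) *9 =3258591 / 9880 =329.82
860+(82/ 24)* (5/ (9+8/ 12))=861.77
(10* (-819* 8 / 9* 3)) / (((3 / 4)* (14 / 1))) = -2080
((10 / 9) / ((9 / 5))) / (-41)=-50 / 3321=-0.02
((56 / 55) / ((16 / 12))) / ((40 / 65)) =273 / 220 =1.24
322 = 322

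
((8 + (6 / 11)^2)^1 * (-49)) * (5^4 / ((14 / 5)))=-10981250 / 121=-90754.13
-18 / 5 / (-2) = 9 / 5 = 1.80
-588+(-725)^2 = 525037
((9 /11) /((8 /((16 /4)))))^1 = 9 /22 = 0.41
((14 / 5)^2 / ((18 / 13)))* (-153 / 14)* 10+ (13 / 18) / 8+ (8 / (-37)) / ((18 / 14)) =-16486907 / 26640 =-618.88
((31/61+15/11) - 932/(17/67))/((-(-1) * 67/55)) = -209392860/69479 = -3013.76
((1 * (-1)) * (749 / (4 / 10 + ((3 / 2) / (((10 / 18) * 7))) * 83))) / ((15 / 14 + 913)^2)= -10276280 / 371578721221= -0.00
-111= -111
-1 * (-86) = 86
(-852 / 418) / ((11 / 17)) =-7242 / 2299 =-3.15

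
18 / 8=9 / 4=2.25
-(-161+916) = -755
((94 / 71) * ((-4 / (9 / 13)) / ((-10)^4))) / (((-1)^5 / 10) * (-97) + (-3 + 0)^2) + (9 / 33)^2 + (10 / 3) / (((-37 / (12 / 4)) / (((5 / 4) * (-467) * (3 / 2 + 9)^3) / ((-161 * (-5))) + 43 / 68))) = 226.78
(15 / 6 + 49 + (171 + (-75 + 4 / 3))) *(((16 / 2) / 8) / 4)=893 / 24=37.21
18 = 18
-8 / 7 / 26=-4 / 91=-0.04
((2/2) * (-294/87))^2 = 9604/841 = 11.42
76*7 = 532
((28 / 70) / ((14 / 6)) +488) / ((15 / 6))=34172 / 175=195.27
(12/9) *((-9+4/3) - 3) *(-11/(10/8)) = 5632/45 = 125.16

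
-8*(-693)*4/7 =3168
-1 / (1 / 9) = -9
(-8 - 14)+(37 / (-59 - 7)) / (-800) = -1161563 / 52800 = -22.00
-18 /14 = -9 /7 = -1.29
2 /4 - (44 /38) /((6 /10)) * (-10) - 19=91 /114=0.80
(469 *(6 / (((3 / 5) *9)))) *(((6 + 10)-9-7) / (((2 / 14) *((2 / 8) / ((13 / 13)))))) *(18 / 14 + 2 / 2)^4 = 0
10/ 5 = 2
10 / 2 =5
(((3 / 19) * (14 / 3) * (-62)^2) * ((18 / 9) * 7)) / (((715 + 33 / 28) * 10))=5.54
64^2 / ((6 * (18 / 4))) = 4096 / 27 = 151.70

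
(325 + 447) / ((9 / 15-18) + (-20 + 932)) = 3860 / 4473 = 0.86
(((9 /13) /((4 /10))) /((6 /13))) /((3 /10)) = 25 /2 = 12.50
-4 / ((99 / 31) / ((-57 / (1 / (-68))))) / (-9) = 160208 / 297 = 539.42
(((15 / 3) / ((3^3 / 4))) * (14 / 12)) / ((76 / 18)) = 35 / 171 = 0.20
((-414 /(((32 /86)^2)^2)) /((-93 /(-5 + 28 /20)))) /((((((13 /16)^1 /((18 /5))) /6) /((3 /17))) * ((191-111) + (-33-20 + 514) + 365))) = -57323036367 /13241612800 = -4.33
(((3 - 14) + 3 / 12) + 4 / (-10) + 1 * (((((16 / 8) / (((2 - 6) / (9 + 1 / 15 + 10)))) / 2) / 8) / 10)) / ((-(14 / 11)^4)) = 393886823 / 92198400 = 4.27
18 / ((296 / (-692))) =-1557 / 37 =-42.08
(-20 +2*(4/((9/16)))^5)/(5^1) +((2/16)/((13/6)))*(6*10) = 27915220709/3838185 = 7273.03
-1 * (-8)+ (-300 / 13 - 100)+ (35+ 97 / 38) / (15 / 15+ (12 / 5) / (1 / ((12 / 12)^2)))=-104.03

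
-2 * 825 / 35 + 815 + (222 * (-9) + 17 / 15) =-129046 / 105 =-1229.01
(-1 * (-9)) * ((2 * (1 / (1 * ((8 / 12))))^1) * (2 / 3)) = 18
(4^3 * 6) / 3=128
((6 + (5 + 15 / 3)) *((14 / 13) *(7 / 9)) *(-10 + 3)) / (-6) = 5488 / 351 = 15.64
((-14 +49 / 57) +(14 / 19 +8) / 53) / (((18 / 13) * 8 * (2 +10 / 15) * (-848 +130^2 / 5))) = -509587 / 2937282048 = -0.00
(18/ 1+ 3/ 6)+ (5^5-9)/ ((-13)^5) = 18.49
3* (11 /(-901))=-33 /901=-0.04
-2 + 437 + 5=440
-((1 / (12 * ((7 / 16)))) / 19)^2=-16 / 159201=-0.00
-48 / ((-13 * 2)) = 24 / 13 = 1.85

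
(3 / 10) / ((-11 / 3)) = -0.08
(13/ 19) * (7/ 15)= 91/ 285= 0.32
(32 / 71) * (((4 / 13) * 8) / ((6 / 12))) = 2048 / 923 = 2.22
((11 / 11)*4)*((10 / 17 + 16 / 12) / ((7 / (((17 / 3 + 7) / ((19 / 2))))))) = 224 / 153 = 1.46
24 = 24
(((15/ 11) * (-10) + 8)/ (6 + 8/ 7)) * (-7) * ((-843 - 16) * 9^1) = -11743389/ 275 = -42703.23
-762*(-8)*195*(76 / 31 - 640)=-23493862080 / 31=-757866518.71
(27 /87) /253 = 0.00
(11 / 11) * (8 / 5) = 8 / 5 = 1.60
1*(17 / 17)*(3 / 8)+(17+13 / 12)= 443 / 24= 18.46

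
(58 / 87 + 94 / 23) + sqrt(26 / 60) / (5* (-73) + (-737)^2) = sqrt(390) / 16284120 + 328 / 69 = 4.75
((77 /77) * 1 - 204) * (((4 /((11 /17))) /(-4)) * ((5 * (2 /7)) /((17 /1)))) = 290 /11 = 26.36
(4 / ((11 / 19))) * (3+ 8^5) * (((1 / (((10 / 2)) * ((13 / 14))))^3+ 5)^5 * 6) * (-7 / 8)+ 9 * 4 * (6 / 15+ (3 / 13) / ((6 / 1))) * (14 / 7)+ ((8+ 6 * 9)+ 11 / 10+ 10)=-11721557328570970236452197975365466447 / 3124138977910812805175781250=-3751932104.00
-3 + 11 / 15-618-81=-10519 / 15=-701.27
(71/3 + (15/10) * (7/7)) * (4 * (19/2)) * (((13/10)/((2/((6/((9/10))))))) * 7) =261079/9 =29008.78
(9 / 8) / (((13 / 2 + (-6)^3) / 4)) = -9 / 419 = -0.02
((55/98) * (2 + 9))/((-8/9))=-5445/784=-6.95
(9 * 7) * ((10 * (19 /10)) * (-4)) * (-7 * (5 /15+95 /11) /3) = 1102304 /11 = 100209.45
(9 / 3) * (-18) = -54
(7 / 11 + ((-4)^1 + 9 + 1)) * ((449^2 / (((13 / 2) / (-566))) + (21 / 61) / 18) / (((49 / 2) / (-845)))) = 396329510182645 / 98637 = 4018061277.03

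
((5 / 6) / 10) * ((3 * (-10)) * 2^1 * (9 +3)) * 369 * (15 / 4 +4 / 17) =-1499985 / 17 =-88234.41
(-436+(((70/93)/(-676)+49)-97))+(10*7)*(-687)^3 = -22696989694.00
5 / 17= 0.29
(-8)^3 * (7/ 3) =-3584/ 3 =-1194.67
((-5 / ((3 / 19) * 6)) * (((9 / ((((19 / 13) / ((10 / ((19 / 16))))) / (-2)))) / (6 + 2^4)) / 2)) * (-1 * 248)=-644800 / 209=-3085.17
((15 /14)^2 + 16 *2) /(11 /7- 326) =-6497 /63588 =-0.10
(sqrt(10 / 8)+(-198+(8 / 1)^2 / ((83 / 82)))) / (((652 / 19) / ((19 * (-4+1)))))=6057219 / 27058-1083 * sqrt(5) / 1304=222.00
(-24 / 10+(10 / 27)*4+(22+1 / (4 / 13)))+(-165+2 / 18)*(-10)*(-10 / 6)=-163429 / 60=-2723.82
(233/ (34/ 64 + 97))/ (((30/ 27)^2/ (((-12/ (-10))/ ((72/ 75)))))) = 37746/ 15605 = 2.42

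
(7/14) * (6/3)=1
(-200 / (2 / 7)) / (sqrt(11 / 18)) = -2100 * sqrt(22) / 11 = -895.44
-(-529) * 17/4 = 8993/4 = 2248.25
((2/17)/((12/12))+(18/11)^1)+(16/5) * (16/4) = 13608/935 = 14.55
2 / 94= 1 / 47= 0.02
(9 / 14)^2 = 81 / 196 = 0.41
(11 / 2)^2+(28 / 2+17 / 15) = 2723 / 60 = 45.38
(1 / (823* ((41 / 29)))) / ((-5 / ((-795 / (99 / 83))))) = 127571 / 1113519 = 0.11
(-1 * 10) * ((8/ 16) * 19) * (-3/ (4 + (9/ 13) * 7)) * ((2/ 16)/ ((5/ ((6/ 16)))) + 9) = 2136303/ 7360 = 290.26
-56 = -56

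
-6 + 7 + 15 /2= 17 /2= 8.50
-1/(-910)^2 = -1/828100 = -0.00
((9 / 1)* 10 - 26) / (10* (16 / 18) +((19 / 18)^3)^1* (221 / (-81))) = 30233088 / 2683201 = 11.27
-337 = -337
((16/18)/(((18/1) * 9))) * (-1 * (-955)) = 3820/729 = 5.24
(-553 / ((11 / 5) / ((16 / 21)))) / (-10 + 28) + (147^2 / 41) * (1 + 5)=38377678 / 12177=3151.65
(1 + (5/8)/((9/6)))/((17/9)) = 3/4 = 0.75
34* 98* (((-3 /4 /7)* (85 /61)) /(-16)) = 30345 /976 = 31.09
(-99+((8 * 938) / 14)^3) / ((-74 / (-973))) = 149832811961 / 74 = 2024767729.20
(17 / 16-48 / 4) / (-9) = 1.22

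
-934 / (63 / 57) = -17746 / 21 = -845.05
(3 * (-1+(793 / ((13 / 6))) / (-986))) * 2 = -4056 / 493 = -8.23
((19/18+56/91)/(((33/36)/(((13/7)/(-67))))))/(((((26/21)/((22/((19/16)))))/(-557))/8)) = 55753472/16549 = 3368.99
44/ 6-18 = -32/ 3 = -10.67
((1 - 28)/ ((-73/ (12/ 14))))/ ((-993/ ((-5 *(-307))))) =-82890/ 169141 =-0.49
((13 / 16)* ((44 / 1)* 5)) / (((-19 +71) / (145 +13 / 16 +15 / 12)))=129415 / 256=505.53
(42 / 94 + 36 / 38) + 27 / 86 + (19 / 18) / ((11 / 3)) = 2529277 / 1267167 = 2.00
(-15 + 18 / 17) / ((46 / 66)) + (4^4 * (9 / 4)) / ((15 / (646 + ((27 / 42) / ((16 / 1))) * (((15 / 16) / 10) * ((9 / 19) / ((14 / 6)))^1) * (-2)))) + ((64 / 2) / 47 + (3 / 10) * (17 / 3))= 16964395232289 / 684359480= 24788.72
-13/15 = -0.87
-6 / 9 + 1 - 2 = -1.67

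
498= 498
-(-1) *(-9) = -9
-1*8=-8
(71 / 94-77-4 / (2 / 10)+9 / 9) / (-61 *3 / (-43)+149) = -384979 / 619460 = -0.62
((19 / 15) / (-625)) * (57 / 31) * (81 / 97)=-29241 / 9396875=-0.00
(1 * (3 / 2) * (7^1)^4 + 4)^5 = 19497434848597637051 / 32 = 609294839018676157.84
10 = 10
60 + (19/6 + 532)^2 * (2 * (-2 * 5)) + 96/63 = -360864359/63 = -5728005.70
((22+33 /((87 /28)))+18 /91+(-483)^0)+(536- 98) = 1245129 /2639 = 471.82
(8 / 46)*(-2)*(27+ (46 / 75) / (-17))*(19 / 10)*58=-151542632 / 146625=-1033.54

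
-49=-49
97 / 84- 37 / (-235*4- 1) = 94385 / 79044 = 1.19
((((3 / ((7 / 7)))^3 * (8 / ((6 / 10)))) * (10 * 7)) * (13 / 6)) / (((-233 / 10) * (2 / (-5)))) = 1365000 / 233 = 5858.37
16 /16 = 1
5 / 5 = 1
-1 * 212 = -212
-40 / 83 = -0.48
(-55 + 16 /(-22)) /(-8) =6.97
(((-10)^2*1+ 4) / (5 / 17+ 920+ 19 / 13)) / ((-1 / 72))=-413712 / 50927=-8.12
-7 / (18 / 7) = -49 / 18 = -2.72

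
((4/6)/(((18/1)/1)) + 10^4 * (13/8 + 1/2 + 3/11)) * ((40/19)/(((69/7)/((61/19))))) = 121631137880/7397973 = 16441.14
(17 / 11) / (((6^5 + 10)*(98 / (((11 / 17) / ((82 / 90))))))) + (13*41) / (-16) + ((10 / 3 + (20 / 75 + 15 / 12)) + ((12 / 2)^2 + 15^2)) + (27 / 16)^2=235.39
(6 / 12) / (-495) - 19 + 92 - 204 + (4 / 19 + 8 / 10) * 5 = -2369089 / 18810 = -125.95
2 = 2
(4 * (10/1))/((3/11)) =440/3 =146.67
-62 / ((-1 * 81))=62 / 81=0.77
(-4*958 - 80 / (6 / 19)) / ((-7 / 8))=98048 / 21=4668.95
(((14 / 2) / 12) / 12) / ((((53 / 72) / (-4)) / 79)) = -20.87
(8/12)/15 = 2/45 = 0.04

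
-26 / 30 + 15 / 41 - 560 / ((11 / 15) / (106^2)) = -58045179388 / 6765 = -8580218.68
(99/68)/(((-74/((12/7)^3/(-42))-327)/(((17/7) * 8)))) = 28512/292243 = 0.10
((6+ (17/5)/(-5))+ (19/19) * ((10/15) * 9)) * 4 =1132/25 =45.28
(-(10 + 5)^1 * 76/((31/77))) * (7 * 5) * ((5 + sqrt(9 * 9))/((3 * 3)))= -14337400/93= -154165.59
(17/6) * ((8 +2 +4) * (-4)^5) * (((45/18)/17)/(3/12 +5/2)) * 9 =-215040/11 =-19549.09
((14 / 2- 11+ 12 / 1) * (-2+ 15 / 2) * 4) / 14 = 88 / 7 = 12.57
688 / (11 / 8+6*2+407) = 5504 / 3363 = 1.64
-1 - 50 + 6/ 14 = -354/ 7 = -50.57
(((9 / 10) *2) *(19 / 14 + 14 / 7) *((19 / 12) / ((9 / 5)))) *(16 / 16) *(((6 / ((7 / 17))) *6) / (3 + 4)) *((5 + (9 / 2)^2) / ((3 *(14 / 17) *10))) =26065777 / 384160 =67.85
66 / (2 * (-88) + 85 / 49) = -3234 / 8539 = -0.38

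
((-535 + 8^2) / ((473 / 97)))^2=2087301969 / 223729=9329.60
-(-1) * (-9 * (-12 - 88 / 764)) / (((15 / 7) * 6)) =8099 / 955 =8.48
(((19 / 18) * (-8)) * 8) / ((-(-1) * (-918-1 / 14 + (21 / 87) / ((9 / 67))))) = 246848 / 3348067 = 0.07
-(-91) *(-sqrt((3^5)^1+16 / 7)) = -13 *sqrt(12019) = -1425.21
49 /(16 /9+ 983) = 441 /8863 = 0.05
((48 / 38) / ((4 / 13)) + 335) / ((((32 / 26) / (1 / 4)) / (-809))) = -55724.53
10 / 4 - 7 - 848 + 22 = -1661 / 2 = -830.50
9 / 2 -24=-39 / 2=-19.50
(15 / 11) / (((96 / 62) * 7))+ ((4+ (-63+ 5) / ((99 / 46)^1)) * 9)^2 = 578143913 / 13552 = 42661.15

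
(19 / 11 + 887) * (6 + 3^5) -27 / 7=17039271 / 77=221289.23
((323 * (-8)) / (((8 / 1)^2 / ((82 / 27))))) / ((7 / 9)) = -13243 / 84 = -157.65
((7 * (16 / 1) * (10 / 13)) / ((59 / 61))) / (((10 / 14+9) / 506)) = 60497360 / 13039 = 4639.72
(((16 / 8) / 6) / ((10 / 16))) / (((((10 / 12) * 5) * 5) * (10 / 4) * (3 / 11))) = 352 / 9375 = 0.04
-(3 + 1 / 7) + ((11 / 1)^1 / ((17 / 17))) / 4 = -11 / 28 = -0.39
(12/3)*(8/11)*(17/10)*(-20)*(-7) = 7616/11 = 692.36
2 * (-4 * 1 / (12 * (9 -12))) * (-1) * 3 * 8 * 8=-128 / 3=-42.67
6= 6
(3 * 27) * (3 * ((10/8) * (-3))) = -3645/4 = -911.25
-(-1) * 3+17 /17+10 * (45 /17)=518 /17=30.47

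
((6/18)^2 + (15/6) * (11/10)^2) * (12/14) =1129/420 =2.69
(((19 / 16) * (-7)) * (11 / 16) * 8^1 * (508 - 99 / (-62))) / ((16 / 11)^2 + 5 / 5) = -5593041685 / 747968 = -7477.65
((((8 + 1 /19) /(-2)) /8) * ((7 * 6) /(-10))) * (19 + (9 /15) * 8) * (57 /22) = 1147041 /8800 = 130.35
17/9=1.89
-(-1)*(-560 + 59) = -501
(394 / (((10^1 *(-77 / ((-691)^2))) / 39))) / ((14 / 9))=-33016378707 / 5390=-6125487.70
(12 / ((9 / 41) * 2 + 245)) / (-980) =-123 / 2465435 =-0.00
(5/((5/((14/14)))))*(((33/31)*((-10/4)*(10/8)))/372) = -0.01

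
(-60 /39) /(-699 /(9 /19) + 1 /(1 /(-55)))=0.00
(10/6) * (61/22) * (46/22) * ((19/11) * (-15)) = -666425/2662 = -250.35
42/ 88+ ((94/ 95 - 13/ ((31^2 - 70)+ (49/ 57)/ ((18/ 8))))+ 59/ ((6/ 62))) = 3504325659767/ 5734278660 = 611.12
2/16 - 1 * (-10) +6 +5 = 169/8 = 21.12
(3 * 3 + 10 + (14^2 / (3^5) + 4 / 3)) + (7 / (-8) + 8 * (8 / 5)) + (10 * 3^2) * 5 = 4695391 / 9720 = 483.06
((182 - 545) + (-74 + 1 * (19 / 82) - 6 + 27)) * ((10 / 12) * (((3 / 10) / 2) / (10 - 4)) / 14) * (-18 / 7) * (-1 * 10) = -511395 / 32144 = -15.91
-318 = -318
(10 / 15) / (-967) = -0.00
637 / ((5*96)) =637 / 480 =1.33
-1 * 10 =-10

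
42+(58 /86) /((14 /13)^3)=5019377 /117992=42.54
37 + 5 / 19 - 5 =613 / 19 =32.26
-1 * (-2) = 2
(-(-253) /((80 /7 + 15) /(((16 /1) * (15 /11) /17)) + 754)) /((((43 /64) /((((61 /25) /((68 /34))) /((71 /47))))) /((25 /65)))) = 7798973952 /51647891035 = 0.15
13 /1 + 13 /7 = 104 /7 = 14.86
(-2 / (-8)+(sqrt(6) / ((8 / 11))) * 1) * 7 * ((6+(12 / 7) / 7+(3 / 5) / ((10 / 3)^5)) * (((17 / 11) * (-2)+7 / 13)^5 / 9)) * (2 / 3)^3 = -35250445102152617 * sqrt(6) / 164387688585120 -35250445102152617 / 904132287218160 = -564.24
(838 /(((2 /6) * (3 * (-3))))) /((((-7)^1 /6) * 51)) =1676 /357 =4.69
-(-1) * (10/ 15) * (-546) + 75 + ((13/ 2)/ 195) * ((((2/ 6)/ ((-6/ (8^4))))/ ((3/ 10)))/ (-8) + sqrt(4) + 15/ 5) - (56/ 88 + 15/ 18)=-255844/ 891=-287.14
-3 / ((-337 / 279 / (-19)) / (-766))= 12181698 / 337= 36147.47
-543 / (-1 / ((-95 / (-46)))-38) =51585 / 3656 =14.11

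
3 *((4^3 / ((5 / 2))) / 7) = 384 / 35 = 10.97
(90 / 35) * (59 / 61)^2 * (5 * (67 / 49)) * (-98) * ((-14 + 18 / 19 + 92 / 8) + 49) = -37845745290 / 494893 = -76472.58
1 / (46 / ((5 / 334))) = 5 / 15364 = 0.00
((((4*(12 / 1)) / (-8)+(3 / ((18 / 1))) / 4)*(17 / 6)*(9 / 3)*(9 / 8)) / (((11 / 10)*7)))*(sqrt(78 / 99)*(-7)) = 1105*sqrt(858) / 704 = 45.98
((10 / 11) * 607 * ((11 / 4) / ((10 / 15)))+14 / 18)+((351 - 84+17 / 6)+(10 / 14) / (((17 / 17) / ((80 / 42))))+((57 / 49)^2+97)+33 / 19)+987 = 5970214213 / 1642284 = 3635.31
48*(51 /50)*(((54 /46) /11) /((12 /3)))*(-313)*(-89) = 230154534 /6325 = 36388.07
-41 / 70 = -0.59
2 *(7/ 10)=7/ 5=1.40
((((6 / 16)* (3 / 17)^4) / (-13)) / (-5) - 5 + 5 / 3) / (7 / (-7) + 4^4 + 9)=-434308471 / 34397288640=-0.01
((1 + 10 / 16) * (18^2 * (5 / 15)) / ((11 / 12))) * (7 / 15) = 4914 / 55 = 89.35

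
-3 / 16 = -0.19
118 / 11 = 10.73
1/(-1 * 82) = -1/82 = -0.01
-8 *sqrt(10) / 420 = -2 *sqrt(10) / 105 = -0.06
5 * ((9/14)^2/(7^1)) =405/1372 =0.30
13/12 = 1.08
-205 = -205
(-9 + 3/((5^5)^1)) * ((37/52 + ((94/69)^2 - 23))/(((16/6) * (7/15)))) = 71127948147/481390000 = 147.76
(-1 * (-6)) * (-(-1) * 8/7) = 48/7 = 6.86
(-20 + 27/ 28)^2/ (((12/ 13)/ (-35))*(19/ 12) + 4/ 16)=18465785/ 10612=1740.09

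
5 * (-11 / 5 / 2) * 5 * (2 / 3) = -55 / 3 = -18.33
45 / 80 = 0.56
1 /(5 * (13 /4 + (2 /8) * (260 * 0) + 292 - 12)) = 4 /5665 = 0.00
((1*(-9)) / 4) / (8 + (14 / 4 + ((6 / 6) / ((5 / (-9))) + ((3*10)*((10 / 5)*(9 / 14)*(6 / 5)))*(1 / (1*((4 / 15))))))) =-315 / 25658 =-0.01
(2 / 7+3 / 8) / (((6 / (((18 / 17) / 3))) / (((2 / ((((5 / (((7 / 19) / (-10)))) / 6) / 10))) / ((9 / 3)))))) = -37 / 3230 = -0.01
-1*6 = -6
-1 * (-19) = 19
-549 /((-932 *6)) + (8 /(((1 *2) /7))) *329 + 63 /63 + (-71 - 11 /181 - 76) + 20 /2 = 3062109803 /337384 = 9076.04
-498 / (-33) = 166 / 11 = 15.09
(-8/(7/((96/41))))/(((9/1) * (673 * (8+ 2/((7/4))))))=-4/82779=-0.00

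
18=18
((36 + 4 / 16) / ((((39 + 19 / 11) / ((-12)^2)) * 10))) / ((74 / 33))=94743 / 16576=5.72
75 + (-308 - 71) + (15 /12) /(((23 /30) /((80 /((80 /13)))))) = -13009 /46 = -282.80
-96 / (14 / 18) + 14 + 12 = -682 / 7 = -97.43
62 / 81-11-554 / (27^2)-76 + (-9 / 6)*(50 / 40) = -518287 / 5832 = -88.87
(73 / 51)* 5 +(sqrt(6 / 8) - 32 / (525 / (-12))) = sqrt(3) / 2 +70403 / 8925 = 8.75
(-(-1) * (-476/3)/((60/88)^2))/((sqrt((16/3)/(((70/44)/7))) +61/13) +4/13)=-230384/207 +921536 * sqrt(330)/15525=-34.67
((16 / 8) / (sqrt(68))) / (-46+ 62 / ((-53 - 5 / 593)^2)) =-15937038 *sqrt(17) / 12456785683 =-0.01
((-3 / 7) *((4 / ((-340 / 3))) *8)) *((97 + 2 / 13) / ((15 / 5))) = 30312 / 7735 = 3.92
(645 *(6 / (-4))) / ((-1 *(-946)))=-45 / 44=-1.02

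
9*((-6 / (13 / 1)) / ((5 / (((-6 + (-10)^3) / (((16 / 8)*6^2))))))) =1509 / 130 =11.61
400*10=4000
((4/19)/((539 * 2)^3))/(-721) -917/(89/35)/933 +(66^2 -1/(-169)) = 262236678618154886572847/60206518148654263386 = 4355.62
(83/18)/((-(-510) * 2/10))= 83/1836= 0.05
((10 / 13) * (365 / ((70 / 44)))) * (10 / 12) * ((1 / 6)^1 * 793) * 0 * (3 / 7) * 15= 0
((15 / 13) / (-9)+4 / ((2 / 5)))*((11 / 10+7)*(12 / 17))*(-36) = -449064 / 221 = -2031.96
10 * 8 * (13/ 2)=520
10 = 10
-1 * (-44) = 44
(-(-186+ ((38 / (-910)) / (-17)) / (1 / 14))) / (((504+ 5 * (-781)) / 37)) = -42476 / 20995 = -2.02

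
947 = 947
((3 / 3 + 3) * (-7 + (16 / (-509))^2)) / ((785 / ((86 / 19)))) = -623778984 / 3864193115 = -0.16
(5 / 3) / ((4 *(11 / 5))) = 25 / 132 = 0.19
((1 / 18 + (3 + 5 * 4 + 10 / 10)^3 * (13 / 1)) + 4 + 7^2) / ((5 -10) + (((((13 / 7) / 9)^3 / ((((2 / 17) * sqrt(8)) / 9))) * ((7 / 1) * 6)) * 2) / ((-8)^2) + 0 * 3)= -12887981667348480 / 357072431399 -568491623315616 * sqrt(2) / 357072431399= -38345.02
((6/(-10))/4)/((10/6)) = -9/100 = -0.09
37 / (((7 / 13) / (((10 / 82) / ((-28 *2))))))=-2405 / 16072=-0.15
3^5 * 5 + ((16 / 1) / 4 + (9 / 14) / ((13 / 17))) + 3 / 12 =444113 / 364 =1220.09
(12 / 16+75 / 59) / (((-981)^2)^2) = 53 / 24285414651084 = 0.00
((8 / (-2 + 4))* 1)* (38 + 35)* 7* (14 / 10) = 14308 / 5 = 2861.60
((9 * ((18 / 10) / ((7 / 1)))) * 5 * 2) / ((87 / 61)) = 3294 / 203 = 16.23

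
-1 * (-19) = 19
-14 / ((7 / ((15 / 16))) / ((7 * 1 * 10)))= -525 / 4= -131.25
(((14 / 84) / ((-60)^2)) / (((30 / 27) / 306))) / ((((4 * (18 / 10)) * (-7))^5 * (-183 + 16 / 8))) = 425 / 1962049692008448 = 0.00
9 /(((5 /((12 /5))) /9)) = 972 /25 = 38.88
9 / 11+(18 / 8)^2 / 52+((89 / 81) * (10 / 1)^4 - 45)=10943.57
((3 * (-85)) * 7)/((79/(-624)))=1113840/79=14099.24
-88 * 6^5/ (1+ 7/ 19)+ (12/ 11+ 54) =-71500218/ 143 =-500001.52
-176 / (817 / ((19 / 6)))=-88 / 129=-0.68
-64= -64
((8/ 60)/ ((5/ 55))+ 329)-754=-6353/ 15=-423.53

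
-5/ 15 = -1/ 3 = -0.33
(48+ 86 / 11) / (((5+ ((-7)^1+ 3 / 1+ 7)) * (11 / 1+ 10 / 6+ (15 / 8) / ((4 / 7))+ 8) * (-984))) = -307 / 1036849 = -0.00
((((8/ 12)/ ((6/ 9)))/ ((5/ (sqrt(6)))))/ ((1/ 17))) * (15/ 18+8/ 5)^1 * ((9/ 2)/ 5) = 3723 * sqrt(6)/ 500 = 18.24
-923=-923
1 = 1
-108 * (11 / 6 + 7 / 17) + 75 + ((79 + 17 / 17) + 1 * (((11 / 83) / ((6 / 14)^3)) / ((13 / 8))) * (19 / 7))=-41927995 / 495261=-84.66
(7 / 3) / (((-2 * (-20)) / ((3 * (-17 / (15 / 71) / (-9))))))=8449 / 5400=1.56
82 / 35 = 2.34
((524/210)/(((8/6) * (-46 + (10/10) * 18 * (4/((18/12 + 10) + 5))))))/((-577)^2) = -1441/10673703740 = -0.00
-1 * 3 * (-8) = 24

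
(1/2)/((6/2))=0.17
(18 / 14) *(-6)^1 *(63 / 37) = -486 / 37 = -13.14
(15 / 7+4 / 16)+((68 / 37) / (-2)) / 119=353 / 148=2.39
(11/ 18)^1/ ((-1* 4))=-11/ 72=-0.15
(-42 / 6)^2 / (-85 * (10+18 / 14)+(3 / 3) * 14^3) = 343 / 12493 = 0.03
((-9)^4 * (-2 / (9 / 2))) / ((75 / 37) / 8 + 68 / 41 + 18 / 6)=-35388576 / 59611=-593.66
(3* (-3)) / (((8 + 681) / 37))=-333 / 689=-0.48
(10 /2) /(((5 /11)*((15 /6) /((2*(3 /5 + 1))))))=352 /25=14.08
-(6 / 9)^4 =-16 / 81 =-0.20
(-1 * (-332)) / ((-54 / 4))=-664 / 27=-24.59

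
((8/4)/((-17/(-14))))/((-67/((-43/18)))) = 602/10251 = 0.06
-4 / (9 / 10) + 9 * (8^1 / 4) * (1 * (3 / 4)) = 163 / 18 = 9.06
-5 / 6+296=1771 / 6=295.17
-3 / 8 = -0.38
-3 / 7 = -0.43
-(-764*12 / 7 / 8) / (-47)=-1146 / 329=-3.48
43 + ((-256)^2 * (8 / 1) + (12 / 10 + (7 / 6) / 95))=298869361 / 570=524332.21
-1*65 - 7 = -72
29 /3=9.67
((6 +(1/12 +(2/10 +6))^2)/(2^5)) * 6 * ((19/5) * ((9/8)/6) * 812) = 631502753/128000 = 4933.62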